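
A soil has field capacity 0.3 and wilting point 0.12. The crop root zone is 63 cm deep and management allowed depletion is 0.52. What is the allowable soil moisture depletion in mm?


SMD = (FC - PWP) * d * MAD * 10
SMD = (0.3 - 0.12) * 63 * 0.52 * 10
SMD = 0.1800 * 63 * 0.52 * 10

58.9680 mm


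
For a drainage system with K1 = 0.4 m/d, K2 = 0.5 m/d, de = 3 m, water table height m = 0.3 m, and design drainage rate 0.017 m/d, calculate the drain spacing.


S^2 = 8*K2*de*m/q + 4*K1*m^2/q
S^2 = 8*0.5*3*0.3/0.017 + 4*0.4*0.3^2/0.017
S = sqrt(220.2353)

14.8403 m


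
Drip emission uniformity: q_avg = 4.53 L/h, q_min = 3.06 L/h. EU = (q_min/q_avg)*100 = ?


EU = (q_min/q_avg)*100 = (3.06/4.53)*100 = 67.5497%

67.5497 %


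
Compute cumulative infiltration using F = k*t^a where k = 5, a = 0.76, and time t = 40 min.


F = k * t^a = 5 * 40^0.76
F = 5 * 16.503102

82.5155 mm


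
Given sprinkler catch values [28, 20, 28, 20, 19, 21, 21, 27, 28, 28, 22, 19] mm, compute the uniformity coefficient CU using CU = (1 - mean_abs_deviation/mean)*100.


mean = 23.416667 mm
MAD = 3.652778 mm
CU = (1 - 3.652778/23.416667)*100

84.4009 %


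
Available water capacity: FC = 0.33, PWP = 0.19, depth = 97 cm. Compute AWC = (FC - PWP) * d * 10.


AWC = (FC - PWP) * d * 10
AWC = (0.33 - 0.19) * 97 * 10
AWC = 0.1400 * 97 * 10

135.8000 mm


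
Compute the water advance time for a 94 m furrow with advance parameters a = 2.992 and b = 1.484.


t = (L/a)^(1/b)
t = (94/2.992)^(1/1.484)
t = 31.417112^(1/1.484)

10.2064 min


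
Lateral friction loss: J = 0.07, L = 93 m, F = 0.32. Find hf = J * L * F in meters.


hf = J * L * F = 0.07 * 93 * 0.32 = 2.0832 m

2.0832 m


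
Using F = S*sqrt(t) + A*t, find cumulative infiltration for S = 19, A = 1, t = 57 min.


F = S*sqrt(t) + A*t
F = 19*sqrt(57) + 1*57
F = 19*7.549834 + 57

200.4468 mm


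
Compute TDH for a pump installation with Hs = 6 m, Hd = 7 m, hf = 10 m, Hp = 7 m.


TDH = Hs + Hd + hf + Hp = 6 + 7 + 10 + 7 = 30

30 m


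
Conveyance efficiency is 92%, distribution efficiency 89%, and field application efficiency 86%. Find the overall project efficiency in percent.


Ec = 0.92, Eb = 0.89, Ea = 0.86
E = 0.92 * 0.89 * 0.86 * 100 = 70.4168%

70.4168 %


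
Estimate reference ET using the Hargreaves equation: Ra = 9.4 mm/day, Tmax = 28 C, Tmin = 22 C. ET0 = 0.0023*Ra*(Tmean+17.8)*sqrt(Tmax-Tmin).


Tmean = (Tmax + Tmin)/2 = (28 + 22)/2 = 25.0
ET0 = 0.0023 * 9.4 * (25.0 + 17.8) * sqrt(28 - 22)
ET0 = 0.0023 * 9.4 * 42.8 * 2.449490

2.2666 mm/day


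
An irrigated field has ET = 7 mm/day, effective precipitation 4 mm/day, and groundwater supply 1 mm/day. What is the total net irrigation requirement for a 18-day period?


Daily deficit = ET - Pe - GW = 7 - 4 - 1 = 2 mm/day
NIR = 2 * 18 = 36 mm

36.0000 mm


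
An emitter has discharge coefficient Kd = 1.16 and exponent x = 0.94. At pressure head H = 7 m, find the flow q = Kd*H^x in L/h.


q = Kd * H^x = 1.16 * 7^0.94 = 1.16 * 6.228625

7.2252 L/h


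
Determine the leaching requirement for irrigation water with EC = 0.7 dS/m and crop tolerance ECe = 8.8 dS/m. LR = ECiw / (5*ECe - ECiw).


LR = ECiw / (5*ECe - ECiw)
LR = 0.7 / (5*8.8 - 0.7)
LR = 0.7 / 43.3000

0.0162


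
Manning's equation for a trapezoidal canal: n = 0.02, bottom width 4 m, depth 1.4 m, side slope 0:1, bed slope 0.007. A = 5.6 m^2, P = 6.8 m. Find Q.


R = A/P = 5.6/6.8 = 0.823529
Q = (1/0.02) * 5.6 * 0.823529^(2/3) * 0.007^0.5

20.5823 m^3/s


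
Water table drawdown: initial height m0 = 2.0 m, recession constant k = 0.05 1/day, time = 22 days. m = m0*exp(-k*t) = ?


m = m0 * exp(-k*t)
m = 2.0 * exp(-0.05 * 22)
m = 2.0 * exp(-1.1000)

0.6657 m


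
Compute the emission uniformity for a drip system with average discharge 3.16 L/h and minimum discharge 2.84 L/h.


EU = (q_min/q_avg)*100 = (2.84/3.16)*100 = 89.8734%

89.8734 %


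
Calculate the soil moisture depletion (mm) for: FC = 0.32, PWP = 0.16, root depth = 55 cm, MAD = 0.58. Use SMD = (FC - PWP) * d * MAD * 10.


SMD = (FC - PWP) * d * MAD * 10
SMD = (0.32 - 0.16) * 55 * 0.58 * 10
SMD = 0.1600 * 55 * 0.58 * 10

51.0400 mm


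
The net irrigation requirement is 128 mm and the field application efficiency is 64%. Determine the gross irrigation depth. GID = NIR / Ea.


Ea = 64% = 0.64
GID = NIR / Ea = 128 / 0.64 = 200.0000 mm

200.0000 mm


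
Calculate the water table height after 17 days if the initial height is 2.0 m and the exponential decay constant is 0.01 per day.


m = m0 * exp(-k*t)
m = 2.0 * exp(-0.01 * 17)
m = 2.0 * exp(-0.1700)

1.6873 m


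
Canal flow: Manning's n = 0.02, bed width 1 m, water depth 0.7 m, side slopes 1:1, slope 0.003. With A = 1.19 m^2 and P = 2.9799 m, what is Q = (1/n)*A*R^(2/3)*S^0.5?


R = A/P = 1.19/2.9799 = 0.399342
Q = (1/0.02) * 1.19 * 0.399342^(2/3) * 0.003^0.5

1.7673 m^3/s


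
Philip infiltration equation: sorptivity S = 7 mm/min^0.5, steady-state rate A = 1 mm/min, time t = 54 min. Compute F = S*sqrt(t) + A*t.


F = S*sqrt(t) + A*t
F = 7*sqrt(54) + 1*54
F = 7*7.348469 + 54

105.4393 mm


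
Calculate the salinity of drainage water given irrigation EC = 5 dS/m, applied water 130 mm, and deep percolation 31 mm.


EC_dw = EC_iw * D_iw / D_dw
EC_dw = 5 * 130 / 31
EC_dw = 650 / 31

20.9677 dS/m


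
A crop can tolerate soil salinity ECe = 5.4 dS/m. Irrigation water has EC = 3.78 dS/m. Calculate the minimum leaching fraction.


LR = ECiw / (5*ECe - ECiw)
LR = 3.78 / (5*5.4 - 3.78)
LR = 3.78 / 23.2200

0.1628


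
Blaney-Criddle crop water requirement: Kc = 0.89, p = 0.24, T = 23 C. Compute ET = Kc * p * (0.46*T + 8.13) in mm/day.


ET = Kc * p * (0.46*T + 8.13)
ET = 0.89 * 0.24 * (0.46*23 + 8.13)
ET = 0.89 * 0.24 * 18.7100

3.9965 mm/day


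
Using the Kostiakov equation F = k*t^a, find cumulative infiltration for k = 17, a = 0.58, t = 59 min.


F = k * t^a = 17 * 59^0.58
F = 17 * 10.643738

180.9435 mm


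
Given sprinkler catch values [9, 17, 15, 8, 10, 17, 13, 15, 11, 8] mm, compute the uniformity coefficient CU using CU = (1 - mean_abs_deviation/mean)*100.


mean = 12.300000 mm
MAD = 3.100000 mm
CU = (1 - 3.100000/12.300000)*100

74.7967 %


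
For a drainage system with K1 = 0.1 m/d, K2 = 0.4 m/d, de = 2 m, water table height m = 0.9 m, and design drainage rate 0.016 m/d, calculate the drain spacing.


S^2 = 8*K2*de*m/q + 4*K1*m^2/q
S^2 = 8*0.4*2*0.9/0.016 + 4*0.1*0.9^2/0.016
S = sqrt(380.2500)

19.5000 m


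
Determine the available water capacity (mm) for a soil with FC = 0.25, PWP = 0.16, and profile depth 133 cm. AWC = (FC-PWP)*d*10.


AWC = (FC - PWP) * d * 10
AWC = (0.25 - 0.16) * 133 * 10
AWC = 0.0900 * 133 * 10

119.7000 mm


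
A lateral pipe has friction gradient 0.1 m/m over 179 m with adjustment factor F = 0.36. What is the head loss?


hf = J * L * F = 0.1 * 179 * 0.36 = 6.4440 m

6.4440 m


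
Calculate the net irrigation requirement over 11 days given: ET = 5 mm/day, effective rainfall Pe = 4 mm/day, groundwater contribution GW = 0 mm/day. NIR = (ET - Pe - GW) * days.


Daily deficit = ET - Pe - GW = 5 - 4 - 0 = 1 mm/day
NIR = 1 * 11 = 11 mm

11.0000 mm


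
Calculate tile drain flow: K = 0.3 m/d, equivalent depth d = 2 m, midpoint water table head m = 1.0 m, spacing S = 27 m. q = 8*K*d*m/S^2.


q = 8*K*d*m/S^2
q = 8*0.3*2*1.0/27^2
q = 4.8000 / 729

0.0066 m/d


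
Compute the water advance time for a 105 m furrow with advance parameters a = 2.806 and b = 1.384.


t = (L/a)^(1/b)
t = (105/2.806)^(1/1.384)
t = 37.419815^(1/1.384)

13.6973 min


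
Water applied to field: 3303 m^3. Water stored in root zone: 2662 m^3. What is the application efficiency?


Ea = V_root / V_field * 100 = 2662 / 3303 * 100 = 80.5934%

80.5934 %


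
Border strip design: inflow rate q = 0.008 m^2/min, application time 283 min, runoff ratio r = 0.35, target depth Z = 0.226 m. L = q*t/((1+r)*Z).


L = q*t/((1+r)*Z)
L = 0.008*283/((1+0.35)*0.226)
L = 2.264/0.3051

7.4205 m


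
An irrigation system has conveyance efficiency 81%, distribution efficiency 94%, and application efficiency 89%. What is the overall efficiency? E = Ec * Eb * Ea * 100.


Ec = 0.81, Eb = 0.94, Ea = 0.89
E = 0.81 * 0.94 * 0.89 * 100 = 67.7646%

67.7646 %


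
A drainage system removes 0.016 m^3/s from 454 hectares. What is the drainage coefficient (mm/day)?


DC = Q * 86400 / (A * 10000) * 1000
DC = 0.016 * 86400 / (454 * 10000) * 1000
DC = 1382400.0000 / 4540000

0.3045 mm/day


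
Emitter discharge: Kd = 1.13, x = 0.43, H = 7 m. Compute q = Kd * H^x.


q = Kd * H^x = 1.13 * 7^0.43 = 1.13 * 2.308831

2.6090 L/h


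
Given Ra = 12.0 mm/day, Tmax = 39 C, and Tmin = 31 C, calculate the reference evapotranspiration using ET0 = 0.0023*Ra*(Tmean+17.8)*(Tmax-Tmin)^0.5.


Tmean = (Tmax + Tmin)/2 = (39 + 31)/2 = 35.0
ET0 = 0.0023 * 12.0 * (35.0 + 17.8) * sqrt(39 - 31)
ET0 = 0.0023 * 12.0 * 52.8 * 2.828427

4.1218 mm/day


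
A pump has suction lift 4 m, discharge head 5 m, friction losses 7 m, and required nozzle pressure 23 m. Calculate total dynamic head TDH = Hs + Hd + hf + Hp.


TDH = Hs + Hd + hf + Hp = 4 + 5 + 7 + 23 = 39

39 m


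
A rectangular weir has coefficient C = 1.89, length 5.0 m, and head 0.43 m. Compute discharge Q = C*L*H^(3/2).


Q = C * L * H^(3/2) = 1.89 * 5.0 * 0.43^1.5 = 1.89 * 5.0 * 0.281970

2.6646 m^3/s


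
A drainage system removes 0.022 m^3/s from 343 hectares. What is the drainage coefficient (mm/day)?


DC = Q * 86400 / (A * 10000) * 1000
DC = 0.022 * 86400 / (343 * 10000) * 1000
DC = 1900800.0000 / 3430000

0.5542 mm/day


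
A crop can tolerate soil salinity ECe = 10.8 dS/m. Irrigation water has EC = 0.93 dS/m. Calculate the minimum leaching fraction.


LR = ECiw / (5*ECe - ECiw)
LR = 0.93 / (5*10.8 - 0.93)
LR = 0.93 / 53.0700

0.0175


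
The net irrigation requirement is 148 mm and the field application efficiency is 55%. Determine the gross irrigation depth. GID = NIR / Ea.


Ea = 55% = 0.55
GID = NIR / Ea = 148 / 0.55 = 269.0909 mm

269.0909 mm


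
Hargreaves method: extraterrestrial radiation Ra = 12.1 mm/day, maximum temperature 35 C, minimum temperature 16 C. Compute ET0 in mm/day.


Tmean = (Tmax + Tmin)/2 = (35 + 16)/2 = 25.5
ET0 = 0.0023 * 12.1 * (25.5 + 17.8) * sqrt(35 - 16)
ET0 = 0.0023 * 12.1 * 43.3 * 4.358899

5.2526 mm/day


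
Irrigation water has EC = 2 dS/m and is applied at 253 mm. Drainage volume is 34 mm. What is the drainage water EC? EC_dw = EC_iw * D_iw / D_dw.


EC_dw = EC_iw * D_iw / D_dw
EC_dw = 2 * 253 / 34
EC_dw = 506 / 34

14.8824 dS/m


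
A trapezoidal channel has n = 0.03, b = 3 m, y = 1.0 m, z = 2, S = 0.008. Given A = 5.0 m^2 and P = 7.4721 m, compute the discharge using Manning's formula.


R = A/P = 5.0/7.4721 = 0.669156
Q = (1/0.03) * 5.0 * 0.669156^(2/3) * 0.008^0.5

11.4046 m^3/s


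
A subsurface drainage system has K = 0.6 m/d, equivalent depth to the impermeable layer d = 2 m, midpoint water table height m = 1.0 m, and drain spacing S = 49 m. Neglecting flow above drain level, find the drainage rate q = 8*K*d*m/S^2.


q = 8*K*d*m/S^2
q = 8*0.6*2*1.0/49^2
q = 9.6000 / 2401

0.0040 m/d


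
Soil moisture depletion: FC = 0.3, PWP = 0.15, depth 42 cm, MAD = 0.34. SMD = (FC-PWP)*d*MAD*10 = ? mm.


SMD = (FC - PWP) * d * MAD * 10
SMD = (0.3 - 0.15) * 42 * 0.34 * 10
SMD = 0.1500 * 42 * 0.34 * 10

21.4200 mm


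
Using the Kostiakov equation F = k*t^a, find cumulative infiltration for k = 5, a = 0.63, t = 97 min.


F = k * t^a = 5 * 97^0.63
F = 5 * 17.851150

89.2558 mm


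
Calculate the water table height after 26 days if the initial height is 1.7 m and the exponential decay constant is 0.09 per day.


m = m0 * exp(-k*t)
m = 1.7 * exp(-0.09 * 26)
m = 1.7 * exp(-2.3400)

0.1638 m


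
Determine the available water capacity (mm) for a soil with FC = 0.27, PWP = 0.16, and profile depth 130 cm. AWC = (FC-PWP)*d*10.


AWC = (FC - PWP) * d * 10
AWC = (0.27 - 0.16) * 130 * 10
AWC = 0.1100 * 130 * 10

143.0000 mm


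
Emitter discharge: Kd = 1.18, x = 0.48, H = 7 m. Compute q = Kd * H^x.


q = Kd * H^x = 1.18 * 7^0.48 = 1.18 * 2.544761

3.0028 L/h


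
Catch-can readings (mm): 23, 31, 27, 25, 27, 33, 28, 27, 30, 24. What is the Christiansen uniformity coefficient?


mean = 27.500000 mm
MAD = 2.400000 mm
CU = (1 - 2.400000/27.500000)*100

91.2727 %


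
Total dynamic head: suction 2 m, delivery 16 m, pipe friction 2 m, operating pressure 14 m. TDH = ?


TDH = Hs + Hd + hf + Hp = 2 + 16 + 2 + 14 = 34

34 m


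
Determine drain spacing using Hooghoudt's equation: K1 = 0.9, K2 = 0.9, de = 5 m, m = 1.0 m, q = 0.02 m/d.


S^2 = 8*K2*de*m/q + 4*K1*m^2/q
S^2 = 8*0.9*5*1.0/0.02 + 4*0.9*1.0^2/0.02
S = sqrt(1980.0000)

44.4972 m


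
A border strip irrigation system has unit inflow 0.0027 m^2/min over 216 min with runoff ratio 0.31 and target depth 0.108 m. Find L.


L = q*t/((1+r)*Z)
L = 0.0027*216/((1+0.31)*0.108)
L = 0.5832/0.14148

4.1221 m


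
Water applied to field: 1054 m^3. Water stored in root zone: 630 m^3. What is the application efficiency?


Ea = V_root / V_field * 100 = 630 / 1054 * 100 = 59.7723%

59.7723 %


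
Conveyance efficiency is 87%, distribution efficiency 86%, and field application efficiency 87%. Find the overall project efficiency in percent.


Ec = 0.87, Eb = 0.86, Ea = 0.87
E = 0.87 * 0.86 * 0.87 * 100 = 65.0934%

65.0934 %


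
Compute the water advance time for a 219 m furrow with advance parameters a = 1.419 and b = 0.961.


t = (L/a)^(1/b)
t = (219/1.419)^(1/0.961)
t = 154.334038^(1/0.961)

189.3544 min


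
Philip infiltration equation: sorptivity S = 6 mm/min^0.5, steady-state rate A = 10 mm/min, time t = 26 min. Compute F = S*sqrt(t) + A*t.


F = S*sqrt(t) + A*t
F = 6*sqrt(26) + 10*26
F = 6*5.099020 + 260

290.5941 mm


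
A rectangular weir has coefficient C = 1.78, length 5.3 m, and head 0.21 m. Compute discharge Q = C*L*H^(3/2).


Q = C * L * H^(3/2) = 1.78 * 5.3 * 0.21^1.5 = 1.78 * 5.3 * 0.096234

0.9079 m^3/s


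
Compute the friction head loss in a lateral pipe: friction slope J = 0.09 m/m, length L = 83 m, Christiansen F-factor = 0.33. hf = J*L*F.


hf = J * L * F = 0.09 * 83 * 0.33 = 2.4651 m

2.4651 m


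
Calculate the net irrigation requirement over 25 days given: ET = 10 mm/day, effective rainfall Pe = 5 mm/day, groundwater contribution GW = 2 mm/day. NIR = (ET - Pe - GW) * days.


Daily deficit = ET - Pe - GW = 10 - 5 - 2 = 3 mm/day
NIR = 3 * 25 = 75 mm

75.0000 mm


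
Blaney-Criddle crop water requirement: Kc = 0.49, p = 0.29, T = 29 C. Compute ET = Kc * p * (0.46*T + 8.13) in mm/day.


ET = Kc * p * (0.46*T + 8.13)
ET = 0.49 * 0.29 * (0.46*29 + 8.13)
ET = 0.49 * 0.29 * 21.4700

3.0509 mm/day


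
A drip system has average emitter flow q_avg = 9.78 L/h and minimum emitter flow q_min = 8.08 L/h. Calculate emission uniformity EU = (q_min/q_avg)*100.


EU = (q_min/q_avg)*100 = (8.08/9.78)*100 = 82.6176%

82.6176 %


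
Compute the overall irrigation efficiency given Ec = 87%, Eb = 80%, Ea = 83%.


Ec = 0.87, Eb = 0.8, Ea = 0.83
E = 0.87 * 0.8 * 0.83 * 100 = 57.7680%

57.7680 %


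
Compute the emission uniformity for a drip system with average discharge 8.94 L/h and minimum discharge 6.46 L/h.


EU = (q_min/q_avg)*100 = (6.46/8.94)*100 = 72.2595%

72.2595 %


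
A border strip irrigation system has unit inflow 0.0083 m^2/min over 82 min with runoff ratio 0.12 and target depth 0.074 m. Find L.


L = q*t/((1+r)*Z)
L = 0.0083*82/((1+0.12)*0.074)
L = 0.6806/0.08288

8.2119 m


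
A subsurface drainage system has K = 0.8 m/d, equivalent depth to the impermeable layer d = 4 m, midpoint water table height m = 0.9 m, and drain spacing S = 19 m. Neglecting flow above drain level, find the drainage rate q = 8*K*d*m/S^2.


q = 8*K*d*m/S^2
q = 8*0.8*4*0.9/19^2
q = 23.0400 / 361

0.0638 m/d


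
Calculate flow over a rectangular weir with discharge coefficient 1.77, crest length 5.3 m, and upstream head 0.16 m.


Q = C * L * H^(3/2) = 1.77 * 5.3 * 0.16^1.5 = 1.77 * 5.3 * 0.064000

0.6004 m^3/s


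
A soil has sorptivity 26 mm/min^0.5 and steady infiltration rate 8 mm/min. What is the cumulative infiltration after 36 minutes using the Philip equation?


F = S*sqrt(t) + A*t
F = 26*sqrt(36) + 8*36
F = 26*6.000000 + 288

444.0000 mm


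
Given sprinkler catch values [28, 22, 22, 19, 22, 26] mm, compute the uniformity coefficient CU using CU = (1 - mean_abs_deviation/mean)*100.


mean = 23.166667 mm
MAD = 2.555556 mm
CU = (1 - 2.555556/23.166667)*100

88.9688 %


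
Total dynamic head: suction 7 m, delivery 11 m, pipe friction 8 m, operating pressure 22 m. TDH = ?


TDH = Hs + Hd + hf + Hp = 7 + 11 + 8 + 22 = 48

48 m


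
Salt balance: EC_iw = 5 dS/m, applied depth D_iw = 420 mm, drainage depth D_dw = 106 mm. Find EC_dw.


EC_dw = EC_iw * D_iw / D_dw
EC_dw = 5 * 420 / 106
EC_dw = 2100 / 106

19.8113 dS/m


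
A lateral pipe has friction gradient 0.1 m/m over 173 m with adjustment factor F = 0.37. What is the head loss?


hf = J * L * F = 0.1 * 173 * 0.37 = 6.4010 m

6.4010 m


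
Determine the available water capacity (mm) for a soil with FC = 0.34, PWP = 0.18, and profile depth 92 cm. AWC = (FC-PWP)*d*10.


AWC = (FC - PWP) * d * 10
AWC = (0.34 - 0.18) * 92 * 10
AWC = 0.1600 * 92 * 10

147.2000 mm


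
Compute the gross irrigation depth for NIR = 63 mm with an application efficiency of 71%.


Ea = 71% = 0.71
GID = NIR / Ea = 63 / 0.71 = 88.7324 mm

88.7324 mm


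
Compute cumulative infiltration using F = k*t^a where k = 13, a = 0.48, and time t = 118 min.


F = k * t^a = 13 * 118^0.48
F = 13 * 9.874233

128.3650 mm


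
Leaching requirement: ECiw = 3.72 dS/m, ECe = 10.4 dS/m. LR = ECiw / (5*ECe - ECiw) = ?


LR = ECiw / (5*ECe - ECiw)
LR = 3.72 / (5*10.4 - 3.72)
LR = 3.72 / 48.2800

0.0771


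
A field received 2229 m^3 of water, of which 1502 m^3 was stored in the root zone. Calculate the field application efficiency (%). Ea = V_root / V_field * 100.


Ea = V_root / V_field * 100 = 1502 / 2229 * 100 = 67.3845%

67.3845 %


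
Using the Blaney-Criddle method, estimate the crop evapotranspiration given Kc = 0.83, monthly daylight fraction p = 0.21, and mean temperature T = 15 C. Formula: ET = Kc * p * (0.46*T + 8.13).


ET = Kc * p * (0.46*T + 8.13)
ET = 0.83 * 0.21 * (0.46*15 + 8.13)
ET = 0.83 * 0.21 * 15.0300

2.6197 mm/day


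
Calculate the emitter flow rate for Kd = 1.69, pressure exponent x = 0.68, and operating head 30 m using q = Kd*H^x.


q = Kd * H^x = 1.69 * 30^0.68 = 1.69 * 10.102816

17.0738 L/h


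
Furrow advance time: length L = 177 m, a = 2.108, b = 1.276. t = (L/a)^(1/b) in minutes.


t = (L/a)^(1/b)
t = (177/2.108)^(1/1.276)
t = 83.965844^(1/1.276)

32.2046 min


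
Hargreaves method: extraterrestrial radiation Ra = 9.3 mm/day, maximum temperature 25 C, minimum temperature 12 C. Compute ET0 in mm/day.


Tmean = (Tmax + Tmin)/2 = (25 + 12)/2 = 18.5
ET0 = 0.0023 * 9.3 * (18.5 + 17.8) * sqrt(25 - 12)
ET0 = 0.0023 * 9.3 * 36.3 * 3.605551

2.7996 mm/day


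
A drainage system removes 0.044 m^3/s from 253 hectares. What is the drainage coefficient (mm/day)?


DC = Q * 86400 / (A * 10000) * 1000
DC = 0.044 * 86400 / (253 * 10000) * 1000
DC = 3801600.0000 / 2530000

1.5026 mm/day


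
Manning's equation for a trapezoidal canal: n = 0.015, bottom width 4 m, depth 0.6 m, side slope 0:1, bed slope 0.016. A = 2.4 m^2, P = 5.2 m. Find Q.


R = A/P = 2.4/5.2 = 0.461538
Q = (1/0.015) * 2.4 * 0.461538^(2/3) * 0.016^0.5

12.0870 m^3/s


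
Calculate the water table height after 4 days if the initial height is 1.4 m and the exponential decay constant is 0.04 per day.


m = m0 * exp(-k*t)
m = 1.4 * exp(-0.04 * 4)
m = 1.4 * exp(-0.1600)

1.1930 m


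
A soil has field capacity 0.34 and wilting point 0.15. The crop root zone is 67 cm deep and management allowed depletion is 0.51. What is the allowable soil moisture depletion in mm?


SMD = (FC - PWP) * d * MAD * 10
SMD = (0.34 - 0.15) * 67 * 0.51 * 10
SMD = 0.1900 * 67 * 0.51 * 10

64.9230 mm


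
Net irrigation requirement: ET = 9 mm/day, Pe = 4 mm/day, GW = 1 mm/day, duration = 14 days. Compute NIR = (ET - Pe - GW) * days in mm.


Daily deficit = ET - Pe - GW = 9 - 4 - 1 = 4 mm/day
NIR = 4 * 14 = 56 mm

56.0000 mm


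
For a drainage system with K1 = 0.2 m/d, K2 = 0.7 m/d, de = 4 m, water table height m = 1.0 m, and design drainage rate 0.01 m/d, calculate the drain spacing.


S^2 = 8*K2*de*m/q + 4*K1*m^2/q
S^2 = 8*0.7*4*1.0/0.01 + 4*0.2*1.0^2/0.01
S = sqrt(2320.0000)

48.1664 m


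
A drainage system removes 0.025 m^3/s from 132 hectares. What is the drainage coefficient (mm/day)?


DC = Q * 86400 / (A * 10000) * 1000
DC = 0.025 * 86400 / (132 * 10000) * 1000
DC = 2160000.0000 / 1320000

1.6364 mm/day


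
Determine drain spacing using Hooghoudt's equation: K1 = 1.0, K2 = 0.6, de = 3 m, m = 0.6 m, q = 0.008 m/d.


S^2 = 8*K2*de*m/q + 4*K1*m^2/q
S^2 = 8*0.6*3*0.6/0.008 + 4*1.0*0.6^2/0.008
S = sqrt(1260.0000)

35.4965 m


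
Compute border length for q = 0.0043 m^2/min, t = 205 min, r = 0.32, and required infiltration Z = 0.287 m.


L = q*t/((1+r)*Z)
L = 0.0043*205/((1+0.32)*0.287)
L = 0.8815/0.37884

2.3268 m


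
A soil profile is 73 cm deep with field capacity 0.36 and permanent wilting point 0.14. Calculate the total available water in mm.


AWC = (FC - PWP) * d * 10
AWC = (0.36 - 0.14) * 73 * 10
AWC = 0.2200 * 73 * 10

160.6000 mm


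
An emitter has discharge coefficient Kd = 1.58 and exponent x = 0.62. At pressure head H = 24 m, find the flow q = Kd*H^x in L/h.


q = Kd * H^x = 1.58 * 24^0.62 = 1.58 * 7.173498

11.3341 L/h


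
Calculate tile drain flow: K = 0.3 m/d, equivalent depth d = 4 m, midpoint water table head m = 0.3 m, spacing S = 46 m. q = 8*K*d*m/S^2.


q = 8*K*d*m/S^2
q = 8*0.3*4*0.3/46^2
q = 2.8800 / 2116

0.0014 m/d


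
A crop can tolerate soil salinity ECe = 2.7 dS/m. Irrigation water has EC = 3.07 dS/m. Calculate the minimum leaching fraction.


LR = ECiw / (5*ECe - ECiw)
LR = 3.07 / (5*2.7 - 3.07)
LR = 3.07 / 10.4300

0.2943


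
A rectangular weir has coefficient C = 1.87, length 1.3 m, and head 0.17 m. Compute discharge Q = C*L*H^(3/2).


Q = C * L * H^(3/2) = 1.87 * 1.3 * 0.17^1.5 = 1.87 * 1.3 * 0.070093

0.1704 m^3/s


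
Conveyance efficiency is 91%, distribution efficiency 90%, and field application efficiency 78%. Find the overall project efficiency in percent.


Ec = 0.91, Eb = 0.9, Ea = 0.78
E = 0.91 * 0.9 * 0.78 * 100 = 63.8820%

63.8820 %


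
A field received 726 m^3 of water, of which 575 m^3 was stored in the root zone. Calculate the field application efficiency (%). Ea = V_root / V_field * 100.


Ea = V_root / V_field * 100 = 575 / 726 * 100 = 79.2011%

79.2011 %


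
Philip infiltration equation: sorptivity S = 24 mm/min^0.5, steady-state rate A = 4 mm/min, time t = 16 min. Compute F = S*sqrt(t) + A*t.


F = S*sqrt(t) + A*t
F = 24*sqrt(16) + 4*16
F = 24*4.000000 + 64

160.0000 mm


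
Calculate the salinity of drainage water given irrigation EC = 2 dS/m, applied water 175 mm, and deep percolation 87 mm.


EC_dw = EC_iw * D_iw / D_dw
EC_dw = 2 * 175 / 87
EC_dw = 350 / 87

4.0230 dS/m


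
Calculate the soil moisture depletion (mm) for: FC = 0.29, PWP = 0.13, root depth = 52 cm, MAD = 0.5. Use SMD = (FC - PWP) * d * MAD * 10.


SMD = (FC - PWP) * d * MAD * 10
SMD = (0.29 - 0.13) * 52 * 0.5 * 10
SMD = 0.1600 * 52 * 0.5 * 10

41.6000 mm


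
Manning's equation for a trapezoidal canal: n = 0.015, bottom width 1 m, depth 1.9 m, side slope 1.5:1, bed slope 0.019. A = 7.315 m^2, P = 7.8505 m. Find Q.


R = A/P = 7.315/7.8505 = 0.931788
Q = (1/0.015) * 7.315 * 0.931788^(2/3) * 0.019^0.5

64.1275 m^3/s


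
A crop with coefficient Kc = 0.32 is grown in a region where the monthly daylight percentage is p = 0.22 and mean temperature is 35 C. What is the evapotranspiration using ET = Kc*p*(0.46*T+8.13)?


ET = Kc * p * (0.46*T + 8.13)
ET = 0.32 * 0.22 * (0.46*35 + 8.13)
ET = 0.32 * 0.22 * 24.2300

1.7058 mm/day


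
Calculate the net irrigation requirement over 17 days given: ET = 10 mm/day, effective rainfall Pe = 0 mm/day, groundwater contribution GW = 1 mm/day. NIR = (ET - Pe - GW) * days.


Daily deficit = ET - Pe - GW = 10 - 0 - 1 = 9 mm/day
NIR = 9 * 17 = 153 mm

153.0000 mm


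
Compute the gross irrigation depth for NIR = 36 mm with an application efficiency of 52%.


Ea = 52% = 0.52
GID = NIR / Ea = 36 / 0.52 = 69.2308 mm

69.2308 mm


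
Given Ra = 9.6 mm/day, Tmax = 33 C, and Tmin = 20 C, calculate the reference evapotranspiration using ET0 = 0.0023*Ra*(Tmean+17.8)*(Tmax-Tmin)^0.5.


Tmean = (Tmax + Tmin)/2 = (33 + 20)/2 = 26.5
ET0 = 0.0023 * 9.6 * (26.5 + 17.8) * sqrt(33 - 20)
ET0 = 0.0023 * 9.6 * 44.3 * 3.605551

3.5267 mm/day


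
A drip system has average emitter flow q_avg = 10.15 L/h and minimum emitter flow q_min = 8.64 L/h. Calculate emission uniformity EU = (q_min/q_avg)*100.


EU = (q_min/q_avg)*100 = (8.64/10.15)*100 = 85.1232%

85.1232 %


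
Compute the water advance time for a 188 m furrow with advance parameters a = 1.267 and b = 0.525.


t = (L/a)^(1/b)
t = (188/1.267)^(1/0.525)
t = 148.382005^(1/0.525)

13676.1627 min


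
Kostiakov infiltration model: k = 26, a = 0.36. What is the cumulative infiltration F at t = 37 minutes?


F = k * t^a = 26 * 37^0.36
F = 26 * 3.669041

95.3951 mm


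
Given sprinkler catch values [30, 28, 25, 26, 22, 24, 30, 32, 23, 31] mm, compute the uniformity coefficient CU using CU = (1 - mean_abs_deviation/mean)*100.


mean = 27.100000 mm
MAD = 3.100000 mm
CU = (1 - 3.100000/27.100000)*100

88.5609 %


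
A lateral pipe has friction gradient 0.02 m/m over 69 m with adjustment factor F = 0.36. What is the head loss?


hf = J * L * F = 0.02 * 69 * 0.36 = 0.4968 m

0.4968 m


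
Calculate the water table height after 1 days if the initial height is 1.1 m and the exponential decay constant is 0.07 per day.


m = m0 * exp(-k*t)
m = 1.1 * exp(-0.07 * 1)
m = 1.1 * exp(-0.0700)

1.0256 m


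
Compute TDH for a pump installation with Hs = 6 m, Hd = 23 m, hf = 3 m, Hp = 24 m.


TDH = Hs + Hd + hf + Hp = 6 + 23 + 3 + 24 = 56

56 m


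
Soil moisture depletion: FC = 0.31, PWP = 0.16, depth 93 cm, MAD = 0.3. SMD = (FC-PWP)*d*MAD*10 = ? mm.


SMD = (FC - PWP) * d * MAD * 10
SMD = (0.31 - 0.16) * 93 * 0.3 * 10
SMD = 0.1500 * 93 * 0.3 * 10

41.8500 mm


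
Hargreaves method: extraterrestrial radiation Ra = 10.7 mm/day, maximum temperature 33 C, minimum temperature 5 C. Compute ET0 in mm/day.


Tmean = (Tmax + Tmin)/2 = (33 + 5)/2 = 19.0
ET0 = 0.0023 * 10.7 * (19.0 + 17.8) * sqrt(33 - 5)
ET0 = 0.0023 * 10.7 * 36.8 * 5.291503

4.7922 mm/day


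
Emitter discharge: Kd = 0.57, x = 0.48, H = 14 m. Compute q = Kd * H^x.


q = Kd * H^x = 0.57 * 14^0.48 = 0.57 * 3.549290

2.0231 L/h


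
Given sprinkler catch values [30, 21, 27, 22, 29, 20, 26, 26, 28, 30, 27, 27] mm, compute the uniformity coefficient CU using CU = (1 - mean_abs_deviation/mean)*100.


mean = 26.083333 mm
MAD = 2.569444 mm
CU = (1 - 2.569444/26.083333)*100

90.1491 %


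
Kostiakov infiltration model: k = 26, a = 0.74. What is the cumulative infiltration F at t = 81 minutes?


F = k * t^a = 26 * 81^0.74
F = 26 * 25.839191

671.8190 mm


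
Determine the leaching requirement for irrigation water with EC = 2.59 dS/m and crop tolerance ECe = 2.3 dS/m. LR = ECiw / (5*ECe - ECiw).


LR = ECiw / (5*ECe - ECiw)
LR = 2.59 / (5*2.3 - 2.59)
LR = 2.59 / 8.9100

0.2907


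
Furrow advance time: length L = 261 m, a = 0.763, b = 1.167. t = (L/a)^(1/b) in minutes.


t = (L/a)^(1/b)
t = (261/0.763)^(1/1.167)
t = 342.070773^(1/1.167)

148.4154 min


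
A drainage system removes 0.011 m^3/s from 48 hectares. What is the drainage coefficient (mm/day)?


DC = Q * 86400 / (A * 10000) * 1000
DC = 0.011 * 86400 / (48 * 10000) * 1000
DC = 950400.0000 / 480000

1.9800 mm/day


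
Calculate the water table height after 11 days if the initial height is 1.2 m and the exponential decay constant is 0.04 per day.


m = m0 * exp(-k*t)
m = 1.2 * exp(-0.04 * 11)
m = 1.2 * exp(-0.4400)

0.7728 m


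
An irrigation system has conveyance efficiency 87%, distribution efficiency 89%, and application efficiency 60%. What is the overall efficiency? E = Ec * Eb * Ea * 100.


Ec = 0.87, Eb = 0.89, Ea = 0.6
E = 0.87 * 0.89 * 0.6 * 100 = 46.4580%

46.4580 %


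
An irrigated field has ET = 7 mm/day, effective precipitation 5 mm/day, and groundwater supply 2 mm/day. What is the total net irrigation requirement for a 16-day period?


Daily deficit = ET - Pe - GW = 7 - 5 - 2 = 0 mm/day
NIR = 0 * 16 = 0 mm

0 mm


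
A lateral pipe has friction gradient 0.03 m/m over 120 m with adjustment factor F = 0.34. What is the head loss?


hf = J * L * F = 0.03 * 120 * 0.34 = 1.2240 m

1.2240 m


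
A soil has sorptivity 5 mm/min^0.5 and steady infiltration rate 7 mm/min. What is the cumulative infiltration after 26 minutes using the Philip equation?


F = S*sqrt(t) + A*t
F = 5*sqrt(26) + 7*26
F = 5*5.099020 + 182

207.4951 mm


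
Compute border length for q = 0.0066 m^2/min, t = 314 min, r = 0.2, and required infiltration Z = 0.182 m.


L = q*t/((1+r)*Z)
L = 0.0066*314/((1+0.2)*0.182)
L = 2.0724/0.2184

9.4890 m


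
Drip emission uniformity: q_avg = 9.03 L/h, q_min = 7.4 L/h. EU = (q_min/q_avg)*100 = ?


EU = (q_min/q_avg)*100 = (7.4/9.03)*100 = 81.9491%

81.9491 %


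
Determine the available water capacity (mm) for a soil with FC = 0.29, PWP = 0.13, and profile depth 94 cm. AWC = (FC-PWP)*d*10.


AWC = (FC - PWP) * d * 10
AWC = (0.29 - 0.13) * 94 * 10
AWC = 0.1600 * 94 * 10

150.4000 mm


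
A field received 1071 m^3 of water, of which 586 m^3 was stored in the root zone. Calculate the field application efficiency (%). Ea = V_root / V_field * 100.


Ea = V_root / V_field * 100 = 586 / 1071 * 100 = 54.7152%

54.7152 %


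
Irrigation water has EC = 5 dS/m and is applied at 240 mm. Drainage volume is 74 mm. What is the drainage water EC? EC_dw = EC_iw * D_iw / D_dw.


EC_dw = EC_iw * D_iw / D_dw
EC_dw = 5 * 240 / 74
EC_dw = 1200 / 74

16.2162 dS/m


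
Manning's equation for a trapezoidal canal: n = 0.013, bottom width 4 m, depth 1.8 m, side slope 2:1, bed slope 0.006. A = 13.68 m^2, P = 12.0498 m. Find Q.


R = A/P = 13.68/12.0498 = 1.135289
Q = (1/0.013) * 13.68 * 1.135289^(2/3) * 0.006^0.5

88.7066 m^3/s


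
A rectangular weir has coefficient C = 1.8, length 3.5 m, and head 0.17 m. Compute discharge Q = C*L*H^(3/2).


Q = C * L * H^(3/2) = 1.8 * 3.5 * 0.17^1.5 = 1.8 * 3.5 * 0.070093

0.4416 m^3/s


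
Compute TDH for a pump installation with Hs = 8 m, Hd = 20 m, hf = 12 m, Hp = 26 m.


TDH = Hs + Hd + hf + Hp = 8 + 20 + 12 + 26 = 66

66 m


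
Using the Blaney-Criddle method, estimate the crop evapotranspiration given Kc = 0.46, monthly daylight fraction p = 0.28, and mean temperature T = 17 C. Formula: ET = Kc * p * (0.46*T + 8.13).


ET = Kc * p * (0.46*T + 8.13)
ET = 0.46 * 0.28 * (0.46*17 + 8.13)
ET = 0.46 * 0.28 * 15.9500

2.0544 mm/day


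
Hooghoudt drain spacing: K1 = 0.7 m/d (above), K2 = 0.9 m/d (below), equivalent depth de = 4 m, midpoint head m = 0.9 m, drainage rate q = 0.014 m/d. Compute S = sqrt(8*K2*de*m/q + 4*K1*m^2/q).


S^2 = 8*K2*de*m/q + 4*K1*m^2/q
S^2 = 8*0.9*4*0.9/0.014 + 4*0.7*0.9^2/0.014
S = sqrt(2013.4286)

44.8712 m


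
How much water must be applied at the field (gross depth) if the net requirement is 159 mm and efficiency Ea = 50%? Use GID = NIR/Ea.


Ea = 50% = 0.5
GID = NIR / Ea = 159 / 0.5 = 318.0000 mm

318.0000 mm


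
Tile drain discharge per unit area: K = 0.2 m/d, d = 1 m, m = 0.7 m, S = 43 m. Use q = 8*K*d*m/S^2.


q = 8*K*d*m/S^2
q = 8*0.2*1*0.7/43^2
q = 1.1200 / 1849

6.0573e-04 m/d


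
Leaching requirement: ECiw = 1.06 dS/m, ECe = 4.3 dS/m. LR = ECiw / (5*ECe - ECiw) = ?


LR = ECiw / (5*ECe - ECiw)
LR = 1.06 / (5*4.3 - 1.06)
LR = 1.06 / 20.4400

0.0519


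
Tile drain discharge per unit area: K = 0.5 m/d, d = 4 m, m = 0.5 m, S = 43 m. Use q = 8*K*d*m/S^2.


q = 8*K*d*m/S^2
q = 8*0.5*4*0.5/43^2
q = 8.0000 / 1849

0.0043 m/d


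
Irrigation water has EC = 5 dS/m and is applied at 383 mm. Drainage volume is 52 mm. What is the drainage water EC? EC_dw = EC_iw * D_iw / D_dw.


EC_dw = EC_iw * D_iw / D_dw
EC_dw = 5 * 383 / 52
EC_dw = 1915 / 52

36.8269 dS/m


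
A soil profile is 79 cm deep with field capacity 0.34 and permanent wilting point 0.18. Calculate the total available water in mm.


AWC = (FC - PWP) * d * 10
AWC = (0.34 - 0.18) * 79 * 10
AWC = 0.1600 * 79 * 10

126.4000 mm


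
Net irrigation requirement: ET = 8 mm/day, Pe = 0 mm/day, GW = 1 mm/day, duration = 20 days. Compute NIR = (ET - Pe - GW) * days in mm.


Daily deficit = ET - Pe - GW = 8 - 0 - 1 = 7 mm/day
NIR = 7 * 20 = 140 mm

140.0000 mm


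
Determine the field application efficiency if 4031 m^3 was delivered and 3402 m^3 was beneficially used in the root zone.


Ea = V_root / V_field * 100 = 3402 / 4031 * 100 = 84.3959%

84.3959 %


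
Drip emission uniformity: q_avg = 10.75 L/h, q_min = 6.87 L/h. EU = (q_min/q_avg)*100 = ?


EU = (q_min/q_avg)*100 = (6.87/10.75)*100 = 63.9070%

63.9070 %


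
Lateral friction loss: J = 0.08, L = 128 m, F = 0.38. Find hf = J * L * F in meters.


hf = J * L * F = 0.08 * 128 * 0.38 = 3.8912 m

3.8912 m


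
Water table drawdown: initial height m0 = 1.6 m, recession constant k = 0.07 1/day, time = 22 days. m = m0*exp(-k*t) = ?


m = m0 * exp(-k*t)
m = 1.6 * exp(-0.07 * 22)
m = 1.6 * exp(-1.5400)

0.3430 m


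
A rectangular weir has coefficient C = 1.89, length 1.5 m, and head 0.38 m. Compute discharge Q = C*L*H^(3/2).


Q = C * L * H^(3/2) = 1.89 * 1.5 * 0.38^1.5 = 1.89 * 1.5 * 0.234248

0.6641 m^3/s


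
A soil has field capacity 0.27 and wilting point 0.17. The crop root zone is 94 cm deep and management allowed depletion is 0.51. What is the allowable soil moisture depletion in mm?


SMD = (FC - PWP) * d * MAD * 10
SMD = (0.27 - 0.17) * 94 * 0.51 * 10
SMD = 0.1000 * 94 * 0.51 * 10

47.9400 mm


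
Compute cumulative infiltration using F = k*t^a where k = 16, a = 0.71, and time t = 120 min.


F = k * t^a = 16 * 120^0.71
F = 16 * 29.937717

479.0035 mm


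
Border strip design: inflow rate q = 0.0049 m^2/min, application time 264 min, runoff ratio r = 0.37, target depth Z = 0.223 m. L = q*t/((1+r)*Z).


L = q*t/((1+r)*Z)
L = 0.0049*264/((1+0.37)*0.223)
L = 1.2936/0.30551

4.2342 m


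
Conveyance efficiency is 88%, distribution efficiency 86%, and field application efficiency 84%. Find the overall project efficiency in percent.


Ec = 0.88, Eb = 0.86, Ea = 0.84
E = 0.88 * 0.86 * 0.84 * 100 = 63.5712%

63.5712 %


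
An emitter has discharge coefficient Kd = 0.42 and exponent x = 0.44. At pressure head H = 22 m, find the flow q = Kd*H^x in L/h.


q = Kd * H^x = 0.42 * 22^0.44 = 0.42 * 3.896422

1.6365 L/h


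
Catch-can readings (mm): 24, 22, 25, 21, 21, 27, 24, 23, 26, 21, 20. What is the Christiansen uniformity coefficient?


mean = 23.090909 mm
MAD = 1.917355 mm
CU = (1 - 1.917355/23.090909)*100

91.6965 %


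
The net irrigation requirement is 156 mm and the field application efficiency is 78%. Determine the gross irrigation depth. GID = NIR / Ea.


Ea = 78% = 0.78
GID = NIR / Ea = 156 / 0.78 = 200.0000 mm

200.0000 mm


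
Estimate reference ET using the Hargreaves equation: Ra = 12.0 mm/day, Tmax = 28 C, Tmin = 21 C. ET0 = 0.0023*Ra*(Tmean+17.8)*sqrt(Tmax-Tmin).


Tmean = (Tmax + Tmin)/2 = (28 + 21)/2 = 24.5
ET0 = 0.0023 * 12.0 * (24.5 + 17.8) * sqrt(28 - 21)
ET0 = 0.0023 * 12.0 * 42.3 * 2.645751

3.0889 mm/day


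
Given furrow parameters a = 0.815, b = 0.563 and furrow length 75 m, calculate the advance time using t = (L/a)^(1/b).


t = (L/a)^(1/b)
t = (75/0.815)^(1/0.563)
t = 92.024540^(1/0.563)

3078.1061 min


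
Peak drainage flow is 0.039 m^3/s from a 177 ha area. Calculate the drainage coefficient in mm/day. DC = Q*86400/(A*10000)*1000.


DC = Q * 86400 / (A * 10000) * 1000
DC = 0.039 * 86400 / (177 * 10000) * 1000
DC = 3369600.0000 / 1770000

1.9037 mm/day


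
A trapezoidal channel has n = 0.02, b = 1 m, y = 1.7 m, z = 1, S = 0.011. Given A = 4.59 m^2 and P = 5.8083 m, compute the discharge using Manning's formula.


R = A/P = 4.59/5.8083 = 0.790248
Q = (1/0.02) * 4.59 * 0.790248^(2/3) * 0.011^0.5

20.5741 m^3/s


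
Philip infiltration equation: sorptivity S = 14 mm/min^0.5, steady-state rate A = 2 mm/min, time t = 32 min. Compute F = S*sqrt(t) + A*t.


F = S*sqrt(t) + A*t
F = 14*sqrt(32) + 2*32
F = 14*5.656854 + 64

143.1960 mm


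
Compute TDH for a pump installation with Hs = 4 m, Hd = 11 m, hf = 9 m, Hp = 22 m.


TDH = Hs + Hd + hf + Hp = 4 + 11 + 9 + 22 = 46

46 m


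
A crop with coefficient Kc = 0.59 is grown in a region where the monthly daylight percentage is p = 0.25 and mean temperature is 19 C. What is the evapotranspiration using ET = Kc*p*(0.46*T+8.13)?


ET = Kc * p * (0.46*T + 8.13)
ET = 0.59 * 0.25 * (0.46*19 + 8.13)
ET = 0.59 * 0.25 * 16.8700

2.4883 mm/day


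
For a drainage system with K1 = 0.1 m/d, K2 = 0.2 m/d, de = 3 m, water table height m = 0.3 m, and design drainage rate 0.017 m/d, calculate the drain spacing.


S^2 = 8*K2*de*m/q + 4*K1*m^2/q
S^2 = 8*0.2*3*0.3/0.017 + 4*0.1*0.3^2/0.017
S = sqrt(86.8235)

9.3179 m


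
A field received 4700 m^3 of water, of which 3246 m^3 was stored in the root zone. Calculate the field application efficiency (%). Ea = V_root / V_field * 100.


Ea = V_root / V_field * 100 = 3246 / 4700 * 100 = 69.0638%

69.0638 %


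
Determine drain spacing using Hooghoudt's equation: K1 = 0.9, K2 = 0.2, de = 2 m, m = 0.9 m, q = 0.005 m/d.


S^2 = 8*K2*de*m/q + 4*K1*m^2/q
S^2 = 8*0.2*2*0.9/0.005 + 4*0.9*0.9^2/0.005
S = sqrt(1159.2000)

34.0470 m


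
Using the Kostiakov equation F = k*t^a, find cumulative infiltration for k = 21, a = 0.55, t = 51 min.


F = k * t^a = 21 * 51^0.55
F = 21 * 8.692878

182.5504 mm


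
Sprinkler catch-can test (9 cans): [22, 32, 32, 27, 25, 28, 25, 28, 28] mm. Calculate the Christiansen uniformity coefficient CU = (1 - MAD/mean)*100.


mean = 27.444444 mm
MAD = 2.395062 mm
CU = (1 - 2.395062/27.444444)*100

91.2731 %


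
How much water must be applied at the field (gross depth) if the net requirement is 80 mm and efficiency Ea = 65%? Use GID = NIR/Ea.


Ea = 65% = 0.65
GID = NIR / Ea = 80 / 0.65 = 123.0769 mm

123.0769 mm


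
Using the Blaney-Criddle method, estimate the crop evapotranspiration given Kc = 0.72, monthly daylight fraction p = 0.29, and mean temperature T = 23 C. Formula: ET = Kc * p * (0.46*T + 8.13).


ET = Kc * p * (0.46*T + 8.13)
ET = 0.72 * 0.29 * (0.46*23 + 8.13)
ET = 0.72 * 0.29 * 18.7100

3.9066 mm/day


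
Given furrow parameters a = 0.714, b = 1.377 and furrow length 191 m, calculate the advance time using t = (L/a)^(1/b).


t = (L/a)^(1/b)
t = (191/0.714)^(1/1.377)
t = 267.507003^(1/1.377)

57.9123 min


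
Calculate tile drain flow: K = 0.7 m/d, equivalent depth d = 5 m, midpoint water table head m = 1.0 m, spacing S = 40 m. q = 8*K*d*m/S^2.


q = 8*K*d*m/S^2
q = 8*0.7*5*1.0/40^2
q = 28.0000 / 1600

0.0175 m/d


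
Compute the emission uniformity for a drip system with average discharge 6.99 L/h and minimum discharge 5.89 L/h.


EU = (q_min/q_avg)*100 = (5.89/6.99)*100 = 84.2632%

84.2632 %
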